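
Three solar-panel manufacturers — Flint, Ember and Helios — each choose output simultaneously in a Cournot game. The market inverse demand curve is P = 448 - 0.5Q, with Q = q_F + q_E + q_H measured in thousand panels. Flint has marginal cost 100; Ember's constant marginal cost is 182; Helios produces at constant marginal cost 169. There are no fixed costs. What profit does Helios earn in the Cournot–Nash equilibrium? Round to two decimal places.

6216.13

Flint's profit: π_F = (448 - 0.5Q)q_F - (100q_F). Setting ∂π_F/∂q_F = 0: 348 - q_F - (1/2)(q_E + q_H) = 0.
Ember's first-order condition: 266 - q_E - (1/2)(q_F + q_H) = 0.
Helios's first-order condition: 279 - q_H - (1/2)(q_F + q_E) = 0.
Adding the 3 conditions: 893 − Q − Q = 0, i.e. Q = 893/2.
Back-substituting: q_F = (348 − 893/4)/(1/2) = 499/2, q_E = (266 − 893/4)/(1/2) = 171/2, q_H = (279 − 893/4)/(1/2) = 223/2.
Price P = 448 - (1/2)·(893/2) = 899/4.
Helios's profit: (899/4 - 169)·(223/2) = 6216.1250.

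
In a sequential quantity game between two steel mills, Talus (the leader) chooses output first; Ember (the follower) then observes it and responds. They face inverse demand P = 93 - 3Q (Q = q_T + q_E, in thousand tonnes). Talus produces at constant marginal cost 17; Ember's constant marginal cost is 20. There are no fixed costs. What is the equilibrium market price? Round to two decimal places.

36.75

Solve by backward induction. Given q_T, the follower Ember maximises π_E = (93 - 3q_T - 3q_E)q_E - 20q_E.
∂π_E/∂q_E = 73 - 3q_T - 6q_E = 0 gives the reaction function q_E = (73 - 3q_T)/6.
Talus substitutes q_E(q_T) into its own profit: π_T = q_T(93 - 3q_T - (73 - 3q_T)/2) - 17q_T = (113/2 - (3/2)q_T)q_T - 17q_T.
Leader FOC: 79/2 - 3q_T = 0, so q_T = 79/6.
Then q_E = (73 - 3·(79/6))/6 = 67/12.
Total output Q = 75/4, so price P = 93 - 3·(75/4) = 147/4.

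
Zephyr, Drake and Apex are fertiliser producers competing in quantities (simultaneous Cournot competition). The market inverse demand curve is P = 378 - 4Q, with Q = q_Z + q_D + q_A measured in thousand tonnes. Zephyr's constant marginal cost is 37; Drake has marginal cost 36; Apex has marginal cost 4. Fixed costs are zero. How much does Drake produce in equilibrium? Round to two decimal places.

19.44

Zephyr's profit: π_Z = (378 - 4Q)q_Z - (37q_Z). Setting ∂π_Z/∂q_Z = 0: 341 - 8q_Z - 4(q_D + q_A) = 0.
Drake's first-order condition: 342 - 8q_D - 4(q_Z + q_A) = 0.
Apex's first-order condition: 374 - 8q_A - 4(q_Z + q_D) = 0.
Summing all 3 equations gives 1057 − 16Q = 0, hence Q = 1057/16.
Back-substituting: q_Z = (341 − 1057/4)/4 = 307/16, q_D = (342 − 1057/4)/4 = 311/16, q_A = (374 − 1057/4)/4 = 439/16.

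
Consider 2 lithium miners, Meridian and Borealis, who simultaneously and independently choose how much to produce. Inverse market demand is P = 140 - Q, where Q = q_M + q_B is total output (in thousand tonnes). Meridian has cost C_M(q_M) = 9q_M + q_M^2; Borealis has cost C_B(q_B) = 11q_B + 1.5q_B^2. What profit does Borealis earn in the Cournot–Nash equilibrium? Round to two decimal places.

Meridian's profit: π_M = (140 - Q)q_M - (9q_M + q_M²). Setting ∂π_M/∂q_M = 0: 131 - 4q_M - (q_B) = 0.
Borealis's first-order condition: 129 - 5q_B - (q_M) = 0.
Rearranging gives the reaction functions q_M = (131 - q_B)/4 and q_B = (129 - q_M)/5.
Substituting one into the other gives q_M = 526/19 and q_B = 385/19.
Price P = 140 - 911/19 = 1749/19.
Borealis's profit: (1749/19)·(385/19) - 11·(385/19) - (3/2)(385/19)² = 1026.4889.

1026.49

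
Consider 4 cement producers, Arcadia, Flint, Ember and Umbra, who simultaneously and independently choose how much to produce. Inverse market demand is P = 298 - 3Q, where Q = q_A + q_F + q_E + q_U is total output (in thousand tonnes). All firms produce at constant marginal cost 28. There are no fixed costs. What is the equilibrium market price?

82

Each firm earns π_i = (298 - 3Q)q_i - 28q_i.
First-order condition (treating rivals' output as given): 270 - 6q_i - 3·Σ_{j≠i} q_j = 0.
By symmetry each firm produces the same amount; substituting Σ_{j≠i} q_j = 3q_i yields q_i = 270/15 = 18.
Total output Q = 72, so price P = 298 - 3·72 = 82.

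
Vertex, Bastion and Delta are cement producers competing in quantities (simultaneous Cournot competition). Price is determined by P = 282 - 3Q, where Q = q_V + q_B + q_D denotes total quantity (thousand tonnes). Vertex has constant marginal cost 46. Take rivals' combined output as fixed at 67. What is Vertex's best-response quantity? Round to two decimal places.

5.83

With rivals' combined output fixed at 67, Vertex's profit is π_V = (282 - 3·67 - 3q_V)q_V - (46q_V) = (81 - 3q_V)q_V - (46q_V).
∂π_V/∂q_V = 35 - 6q_V = 0, so q_V = 35/6.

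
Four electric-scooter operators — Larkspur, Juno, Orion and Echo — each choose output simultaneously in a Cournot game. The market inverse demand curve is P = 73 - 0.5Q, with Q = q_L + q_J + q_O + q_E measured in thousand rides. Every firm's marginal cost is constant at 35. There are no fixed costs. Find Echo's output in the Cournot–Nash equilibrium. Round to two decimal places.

15.20

Each firm earns π_i = (73 - 0.5Q)q_i - 35q_i.
Setting ∂π_i/∂q_i = 0 with rivals' quantities fixed: 38 - q_i - (1/2)·Σ_{j≠i} q_j = 0.
With identical firms every q_j equals q_i, so Σ_{j≠i} q_j = 3q_i and 38 = (5/2)q_i, giving q_i = 76/5.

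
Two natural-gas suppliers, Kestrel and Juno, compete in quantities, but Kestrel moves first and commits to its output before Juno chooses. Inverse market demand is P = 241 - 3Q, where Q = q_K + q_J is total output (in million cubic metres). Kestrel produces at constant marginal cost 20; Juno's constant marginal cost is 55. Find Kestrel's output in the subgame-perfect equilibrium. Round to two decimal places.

The follower Juno best-responds to any q_K: π_J = (241 - 3Q)q_J - 55q_J.
Follower FOC: 186 - 3q_K - 6q_J = 0, so q_J(q_K) = (186 - 3q_K)/6.
The leader anticipates this reaction. Substituting into P = 241 - 3Q gives P = 148 - (3/2)q_K, so π_K = (148 - (3/2)q_K)q_K - 20q_K.
The leader's first-order condition 128 - 3q_K = 0 yields q_K = 128/3.
Then q_J = (186 - 3·(128/3))/6 = 29/3.

42.67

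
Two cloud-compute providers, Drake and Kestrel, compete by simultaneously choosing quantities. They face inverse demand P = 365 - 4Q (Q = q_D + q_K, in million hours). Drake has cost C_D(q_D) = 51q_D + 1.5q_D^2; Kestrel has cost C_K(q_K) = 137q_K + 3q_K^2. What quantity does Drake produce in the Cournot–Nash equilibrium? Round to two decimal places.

Drake's profit: π_D = (365 - 4Q)q_D - (51q_D + (3/2)q_D²). Setting ∂π_D/∂q_D = 0: 314 - 11q_D - 4(q_K) = 0.
Kestrel's profit: π_K = (365 - 4Q)q_K - (137q_K + 3q_K²). Setting ∂π_K/∂q_K = 0: 228 - 14q_K - 4(q_D) = 0.
Rearranging gives the reaction functions q_D = (314 - 4q_K)/11 and q_K = (228 - 4q_D)/14.
Solving the pair: q_D = 1742/69, q_K = 626/69.

25.25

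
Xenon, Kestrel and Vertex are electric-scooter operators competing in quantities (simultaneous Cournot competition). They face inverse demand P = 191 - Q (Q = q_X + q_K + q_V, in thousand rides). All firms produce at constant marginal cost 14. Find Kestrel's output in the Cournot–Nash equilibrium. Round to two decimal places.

Each firm earns π_i = (191 - Q)q_i - 14q_i.
First-order condition (treating rivals' output as given): 177 - 2q_i - Σ_{j≠i} q_j = 0.
By symmetry each firm produces the same amount; substituting Σ_{j≠i} q_j = 2q_i yields q_i = 177/4.

44.25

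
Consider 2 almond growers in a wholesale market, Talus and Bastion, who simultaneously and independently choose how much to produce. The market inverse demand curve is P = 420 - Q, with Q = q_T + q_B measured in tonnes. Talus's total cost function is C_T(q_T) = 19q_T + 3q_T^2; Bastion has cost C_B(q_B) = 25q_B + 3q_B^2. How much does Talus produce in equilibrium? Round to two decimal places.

Talus's profit: π_T = (420 - Q)q_T - (19q_T + 3q_T²). Setting ∂π_T/∂q_T = 0: 401 - 8q_T - (q_B) = 0.
Bastion's first-order condition: 395 - 8q_B - (q_T) = 0.
So q_T = (401 - q_B)/8 and q_B = (395 - q_T)/8.
Substituting one into the other gives q_T = 44.6508 and q_B = 43.7937.

44.65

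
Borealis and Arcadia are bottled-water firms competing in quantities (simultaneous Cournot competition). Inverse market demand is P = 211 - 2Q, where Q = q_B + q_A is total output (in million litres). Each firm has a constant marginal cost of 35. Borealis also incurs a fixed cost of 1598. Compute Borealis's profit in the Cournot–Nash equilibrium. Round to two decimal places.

122.89

Each firm earns π_i = (211 - 2Q)q_i - 35q_i.
First-order condition (treating rivals' output as given): 176 - 4q_i - 2q_j = 0.
With identical firms every q_j equals q_i, so q_j = q_i and 176 = 6q_i, giving q_i = 88/3.
Price P = 211 - 2·(176/3) = 281/3.
Borealis's profit: (281/3 - 35)·(88/3) - 1598 = 1106/9.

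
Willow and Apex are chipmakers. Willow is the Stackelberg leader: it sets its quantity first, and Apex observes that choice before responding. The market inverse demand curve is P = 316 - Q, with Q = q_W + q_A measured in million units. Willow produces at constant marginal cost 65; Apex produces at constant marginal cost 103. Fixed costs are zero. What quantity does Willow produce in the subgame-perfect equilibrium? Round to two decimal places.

144.50

The follower Apex best-responds to any q_W: π_A = (316 - Q)q_A - 103q_A.
Setting the follower's marginal profit to zero, 213 - q_W - 2q_A = 0, i.e. q_A = (213 - q_W)/2.
The leader anticipates this reaction. Substituting into P = 316 - Q gives P = 419/2 - (1/2)q_W, so π_W = (419/2 - (1/2)q_W)q_W - 65q_W.
Maximising: ∂π_W/∂q_W = 289/2 - q_W = 0, giving q_W = 289/2.
Then q_A = (213 - 289/2)/2 = 137/4.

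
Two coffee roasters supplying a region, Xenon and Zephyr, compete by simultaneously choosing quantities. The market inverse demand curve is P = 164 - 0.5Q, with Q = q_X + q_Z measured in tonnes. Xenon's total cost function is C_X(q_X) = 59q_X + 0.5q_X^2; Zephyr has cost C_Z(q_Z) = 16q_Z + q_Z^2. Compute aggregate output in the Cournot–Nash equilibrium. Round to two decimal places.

84.26

Xenon's profit: π_X = (164 - 0.5Q)q_X - (59q_X + (1/2)q_X²). Setting ∂π_X/∂q_X = 0: 105 - 2q_X - (1/2)(q_Z) = 0.
Zephyr's first-order condition: 148 - 3q_Z - (1/2)(q_X) = 0.
So q_X = (105 - (1/2)q_Z)/2 and q_Z = (148 - (1/2)q_X)/3.
Solving the pair: q_X = 964/23, q_Z = 974/23.
Total output Q = 964/23 + 974/23 = 1938/23.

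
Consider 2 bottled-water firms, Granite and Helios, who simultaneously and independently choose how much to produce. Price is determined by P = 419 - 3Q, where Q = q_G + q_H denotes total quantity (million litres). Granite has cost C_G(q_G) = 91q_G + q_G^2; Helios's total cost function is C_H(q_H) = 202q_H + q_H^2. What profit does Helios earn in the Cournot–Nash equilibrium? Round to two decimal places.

747.77

Granite's profit: π_G = (419 - 3Q)q_G - (91q_G + q_G²). Setting ∂π_G/∂q_G = 0: 328 - 8q_G - 3(q_H) = 0.
Helios's first-order condition: 217 - 8q_H - 3(q_G) = 0.
So q_G = (328 - 3q_H)/8 and q_H = (217 - 3q_G)/8.
Solving the pair: q_G = 1973/55, q_H = 752/55.
Price P = 419 - 3·(545/11) = 270.3636.
Helios's profit: 270.3636·(752/55) - 202·(752/55) - (752/55)² = 747.7739.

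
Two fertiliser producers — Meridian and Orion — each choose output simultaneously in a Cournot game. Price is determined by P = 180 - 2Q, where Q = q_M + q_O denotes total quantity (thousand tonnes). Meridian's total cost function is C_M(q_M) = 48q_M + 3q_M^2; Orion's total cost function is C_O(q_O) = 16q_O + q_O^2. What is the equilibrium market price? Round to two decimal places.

114.29

Meridian's profit: π_M = (180 - 2Q)q_M - (48q_M + 3q_M²). Setting ∂π_M/∂q_M = 0: 132 - 10q_M - 2(q_O) = 0.
Orion's profit: π_O = (180 - 2Q)q_O - (16q_O + q_O²). Setting ∂π_O/∂q_O = 0: 164 - 6q_O - 2(q_M) = 0.
So q_M = (132 - 2q_O)/10 and q_O = (164 - 2q_M)/6.
Substituting one into the other gives q_M = 58/7 and q_O = 172/7.
Total output Q = 230/7, so price P = 180 - 2·(230/7) = 800/7.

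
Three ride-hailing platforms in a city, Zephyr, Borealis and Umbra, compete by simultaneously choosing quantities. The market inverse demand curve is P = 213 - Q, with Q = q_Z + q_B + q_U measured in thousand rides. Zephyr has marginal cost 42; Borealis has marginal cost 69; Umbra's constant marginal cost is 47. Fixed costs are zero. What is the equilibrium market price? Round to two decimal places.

92.75

Zephyr's profit: π_Z = (213 - Q)q_Z - (42q_Z). Setting ∂π_Z/∂q_Z = 0: 171 - 2q_Z - (q_B + q_U) = 0.
Borealis's profit: π_B = (213 - Q)q_B - (69q_B). Setting ∂π_B/∂q_B = 0: 144 - 2q_B - (q_Z + q_U) = 0.
Umbra's first-order condition: 166 - 2q_U - (q_Z + q_B) = 0.
Adding the 3 conditions: 481 − 2Q − 2Q = 0, i.e. Q = 481/4.
Back-substituting: q_Z = (171 − 481/4) = 203/4, q_B = (144 − 481/4) = 95/4, q_U = (166 − 481/4) = 183/4.
Total output Q = 481/4, so price P = 213 - 481/4 = 371/4.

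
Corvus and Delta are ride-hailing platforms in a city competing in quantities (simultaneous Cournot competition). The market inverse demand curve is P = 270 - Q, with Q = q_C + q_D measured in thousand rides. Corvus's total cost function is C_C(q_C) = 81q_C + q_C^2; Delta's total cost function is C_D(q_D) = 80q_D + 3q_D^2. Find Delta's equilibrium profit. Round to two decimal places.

Corvus's profit: π_C = (270 - Q)q_C - (81q_C + q_C²). Setting ∂π_C/∂q_C = 0: 189 - 4q_C - (q_D) = 0.
Delta's first-order condition: 190 - 8q_D - (q_C) = 0.
Best responses: q_C = (189 - q_D)/4, q_D = (190 - q_C)/8.
Solving the pair: q_C = 1322/31, q_D = 571/31.
Price P = 270 - 1893/31 = 208.9355.
Delta's profit: 208.9355·(571/31) - 80·(571/31) - 3(571/31)² = 1357.0905.

1357.09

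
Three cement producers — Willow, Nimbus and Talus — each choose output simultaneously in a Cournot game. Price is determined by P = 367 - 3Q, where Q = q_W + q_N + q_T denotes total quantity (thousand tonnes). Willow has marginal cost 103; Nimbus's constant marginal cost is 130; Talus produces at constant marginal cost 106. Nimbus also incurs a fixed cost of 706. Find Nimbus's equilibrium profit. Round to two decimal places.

14.75

Willow's profit: π_W = (367 - 3Q)q_W - (103q_W). Setting ∂π_W/∂q_W = 0: 264 - 6q_W - 3(q_N + q_T) = 0.
Nimbus's profit: π_N = (367 - 3Q)q_N - (130q_N). Setting ∂π_N/∂q_N = 0: 237 - 6q_N - 3(q_W + q_T) = 0.
Talus's first-order condition: 261 - 6q_T - 3(q_W + q_N) = 0.
Adding the 3 conditions: 762 − 6Q − 6Q = 0, i.e. Q = 127/2.
Back-substituting: q_W = (264 − 381/2)/3 = 49/2, q_N = (237 − 381/2)/3 = 31/2, q_T = (261 − 381/2)/3 = 47/2.
Price P = 367 - 3·(127/2) = 353/2.
Nimbus's profit: (353/2 - 130)·(31/2) - 706 = 59/4.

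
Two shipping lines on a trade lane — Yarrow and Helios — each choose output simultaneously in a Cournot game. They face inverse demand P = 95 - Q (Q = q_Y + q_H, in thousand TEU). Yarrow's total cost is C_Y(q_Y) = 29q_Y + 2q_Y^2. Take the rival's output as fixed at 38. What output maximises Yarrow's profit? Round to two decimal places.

4.67

With the rival's output fixed at 38, Yarrow's profit is π_Y = (95 - 38 - q_Y)q_Y - (29q_Y + 2q_Y²) = (57 - q_Y)q_Y - (29q_Y + 2q_Y²).
∂π_Y/∂q_Y = 28 - 6q_Y = 0, so q_Y = 14/3.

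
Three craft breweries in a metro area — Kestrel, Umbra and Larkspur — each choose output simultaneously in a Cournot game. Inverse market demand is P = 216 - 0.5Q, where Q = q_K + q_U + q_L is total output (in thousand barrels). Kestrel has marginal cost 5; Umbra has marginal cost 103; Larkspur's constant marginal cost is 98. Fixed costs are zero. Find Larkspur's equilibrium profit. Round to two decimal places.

112.50

Kestrel's profit: π_K = (216 - 0.5Q)q_K - (5q_K). Setting ∂π_K/∂q_K = 0: 211 - q_K - (1/2)(q_U + q_L) = 0.
Umbra's profit: π_U = (216 - 0.5Q)q_U - (103q_U). Setting ∂π_U/∂q_U = 0: 113 - q_U - (1/2)(q_K + q_L) = 0.
Larkspur's profit: π_L = (216 - 0.5Q)q_L - (98q_L). Setting ∂π_L/∂q_L = 0: 118 - q_L - (1/2)(q_K + q_U) = 0.
Adding the 3 first-order conditions: 442 − 2Q = 0, so Q = 221.
Back-substituting: q_K = (211 − 221/2)/(1/2) = 201, q_U = (113 − 221/2)/(1/2) = 5, q_L = (118 − 221/2)/(1/2) = 15.
Price P = 216 - (1/2)·221 = 211/2.
Larkspur's profit: (211/2 - 98)·15 = 225/2.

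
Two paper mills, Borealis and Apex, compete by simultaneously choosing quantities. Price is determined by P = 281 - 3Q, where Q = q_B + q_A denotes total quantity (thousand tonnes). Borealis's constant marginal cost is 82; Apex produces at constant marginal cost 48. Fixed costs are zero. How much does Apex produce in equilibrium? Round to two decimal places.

Borealis's profit: π_B = (281 - 3Q)q_B - (82q_B). Setting ∂π_B/∂q_B = 0: 199 - 6q_B - 3(q_A) = 0.
Apex's first-order condition: 233 - 6q_A - 3(q_B) = 0.
Rearranging gives the reaction functions q_B = (199 - 3q_A)/6 and q_A = (233 - 3q_B)/6.
Substituting one into the other gives q_B = 55/3 and q_A = 89/3.

29.67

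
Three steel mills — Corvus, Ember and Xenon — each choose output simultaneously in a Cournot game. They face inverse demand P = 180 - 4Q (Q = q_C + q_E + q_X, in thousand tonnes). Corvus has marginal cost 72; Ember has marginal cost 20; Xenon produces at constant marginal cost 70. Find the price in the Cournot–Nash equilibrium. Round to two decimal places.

85.50

Corvus's profit: π_C = (180 - 4Q)q_C - (72q_C). Setting ∂π_C/∂q_C = 0: 108 - 8q_C - 4(q_E + q_X) = 0.
Ember's profit: π_E = (180 - 4Q)q_E - (20q_E). Setting ∂π_E/∂q_E = 0: 160 - 8q_E - 4(q_C + q_X) = 0.
Xenon's first-order condition: 110 - 8q_X - 4(q_C + q_E) = 0.
Summing all 3 equations gives 378 − 16Q = 0, hence Q = 189/8.
Back-substituting: q_C = (108 − 189/2)/4 = 27/8, q_E = (160 − 189/2)/4 = 131/8, q_X = (110 − 189/2)/4 = 31/8.
Total output Q = 189/8, so price P = 180 - 4·(189/8) = 171/2.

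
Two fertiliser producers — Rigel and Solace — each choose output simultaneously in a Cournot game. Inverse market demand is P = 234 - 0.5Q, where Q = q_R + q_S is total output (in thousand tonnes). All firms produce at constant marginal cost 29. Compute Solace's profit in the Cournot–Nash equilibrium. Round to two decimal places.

9338.89

Each firm earns π_i = (234 - 0.5Q)q_i - 29q_i.
First-order condition (treating rivals' output as given): 205 - q_i - (1/2)q_j = 0.
With identical firms every q_j equals q_i, so q_j = q_i and 205 = (3/2)q_i, giving q_i = 410/3.
Price P = 234 - (1/2)·(820/3) = 292/3.
Solace's profit: (292/3 - 29)·(410/3) = 9338.8889.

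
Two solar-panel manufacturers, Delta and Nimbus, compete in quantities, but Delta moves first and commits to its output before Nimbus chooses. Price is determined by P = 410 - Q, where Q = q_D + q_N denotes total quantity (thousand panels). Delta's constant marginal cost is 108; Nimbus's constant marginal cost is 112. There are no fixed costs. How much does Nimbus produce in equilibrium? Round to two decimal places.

Solve by backward induction. Given q_D, the follower Nimbus maximises π_N = (410 - q_D - q_N)q_N - 112q_N.
Follower FOC: 298 - q_D - 2q_N = 0, so q_N(q_D) = (298 - q_D)/2.
Delta substitutes q_N(q_D) into its own profit: π_D = q_D(410 - q_D - (298 - q_D)/2) - 108q_D = (261 - (1/2)q_D)q_D - 108q_D.
Leader FOC: 153 - q_D = 0, so q_D = 153.
Then q_N = (298 - 153)/2 = 145/2.

72.50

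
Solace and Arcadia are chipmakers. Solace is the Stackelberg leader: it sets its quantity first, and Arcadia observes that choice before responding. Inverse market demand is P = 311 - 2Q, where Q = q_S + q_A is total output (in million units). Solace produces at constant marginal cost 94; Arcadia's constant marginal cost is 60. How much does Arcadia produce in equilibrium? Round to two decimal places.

Solve by backward induction. Given q_S, the follower Arcadia maximises π_A = (311 - 2q_S - 2q_A)q_A - 60q_A.
∂π_A/∂q_A = 251 - 2q_S - 4q_A = 0 gives the reaction function q_A = (251 - 2q_S)/4.
Solace substitutes q_A(q_S) into its own profit: π_S = q_S(311 - 2q_S - (251 - 2q_S)/2) - 94q_S = (371/2 - q_S)q_S - 94q_S.
Leader FOC: 183/2 - 2q_S = 0, so q_S = 183/4.
Then q_A = (251 - 2·(183/4))/4 = 319/8.

39.88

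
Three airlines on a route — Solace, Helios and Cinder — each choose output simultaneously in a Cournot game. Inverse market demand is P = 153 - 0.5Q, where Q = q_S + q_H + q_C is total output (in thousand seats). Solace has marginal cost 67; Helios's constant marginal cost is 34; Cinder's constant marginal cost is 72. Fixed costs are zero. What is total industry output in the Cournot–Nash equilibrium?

Solace's profit: π_S = (153 - 0.5Q)q_S - (67q_S). Setting ∂π_S/∂q_S = 0: 86 - q_S - (1/2)(q_H + q_C) = 0.
Helios's profit: π_H = (153 - 0.5Q)q_H - (34q_H). Setting ∂π_H/∂q_H = 0: 119 - q_H - (1/2)(q_S + q_C) = 0.
Cinder's profit: π_C = (153 - 0.5Q)q_C - (72q_C). Setting ∂π_C/∂q_C = 0: 81 - q_C - (1/2)(q_S + q_H) = 0.
Adding the 3 first-order conditions: 286 − 2Q = 0, so Q = 143.
Back-substituting: q_S = (86 − 143/2)/(1/2) = 29, q_H = (119 − 143/2)/(1/2) = 95, q_C = (81 − 143/2)/(1/2) = 19.
Total output Q = 29 + 95 + 19 = 143.

143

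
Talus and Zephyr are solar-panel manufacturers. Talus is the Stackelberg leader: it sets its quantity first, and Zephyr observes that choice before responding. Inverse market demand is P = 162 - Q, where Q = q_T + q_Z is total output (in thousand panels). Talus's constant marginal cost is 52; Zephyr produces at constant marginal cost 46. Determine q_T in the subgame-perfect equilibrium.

52

Solve by backward induction. Given q_T, the follower Zephyr maximises π_Z = (162 - q_T - q_Z)q_Z - 46q_Z.
Follower FOC: 116 - q_T - 2q_Z = 0, so q_Z(q_T) = (116 - q_T)/2.
The leader anticipates this reaction. Substituting into P = 162 - Q gives P = 104 - (1/2)q_T, so π_T = (104 - (1/2)q_T)q_T - 52q_T.
The leader's first-order condition 52 - q_T = 0 yields q_T = 52.
Then q_Z = (116 - 52)/2 = 32.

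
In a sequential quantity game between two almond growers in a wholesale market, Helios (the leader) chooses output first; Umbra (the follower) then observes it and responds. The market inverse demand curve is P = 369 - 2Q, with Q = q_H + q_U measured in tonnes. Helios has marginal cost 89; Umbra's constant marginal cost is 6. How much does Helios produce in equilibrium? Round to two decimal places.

Solve by backward induction. Given q_H, the follower Umbra maximises π_U = (369 - 2q_H - 2q_U)q_U - 6q_U.
Setting the follower's marginal profit to zero, 363 - 2q_H - 4q_U = 0, i.e. q_U = (363 - 2q_H)/4.
Helios substitutes q_U(q_H) into its own profit: π_H = q_H(369 - 2q_H - (363 - 2q_H)/2) - 89q_H = (375/2 - q_H)q_H - 89q_H.
The leader's first-order condition 197/2 - 2q_H = 0 yields q_H = 197/4.
Then q_U = (363 - 2·(197/4))/4 = 529/8.

49.25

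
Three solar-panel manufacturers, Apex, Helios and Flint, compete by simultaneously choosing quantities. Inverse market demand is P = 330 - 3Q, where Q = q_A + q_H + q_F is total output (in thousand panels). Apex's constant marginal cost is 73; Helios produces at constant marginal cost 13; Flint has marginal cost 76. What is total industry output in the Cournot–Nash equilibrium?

Apex's profit: π_A = (330 - 3Q)q_A - (73q_A). Setting ∂π_A/∂q_A = 0: 257 - 6q_A - 3(q_H + q_F) = 0.
Helios's profit: π_H = (330 - 3Q)q_H - (13q_H). Setting ∂π_H/∂q_H = 0: 317 - 6q_H - 3(q_A + q_F) = 0.
Flint's profit: π_F = (330 - 3Q)q_F - (76q_F). Setting ∂π_F/∂q_F = 0: 254 - 6q_F - 3(q_A + q_H) = 0.
Adding the 3 first-order conditions: 828 − 12Q = 0, so Q = 69.
Back-substituting: q_A = (257 − 207)/3 = 50/3, q_H = (317 − 207)/3 = 110/3, q_F = (254 − 207)/3 = 47/3.
Total output Q = 50/3 + 110/3 + 47/3 = 69.

69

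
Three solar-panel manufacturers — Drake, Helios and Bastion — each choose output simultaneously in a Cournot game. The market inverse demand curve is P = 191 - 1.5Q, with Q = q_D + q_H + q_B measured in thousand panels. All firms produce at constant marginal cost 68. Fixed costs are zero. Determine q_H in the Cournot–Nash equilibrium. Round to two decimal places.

20.50

A representative firm's profit is π_i = q_i(191 - 1.5Q) - 68q_i.
Setting ∂π_i/∂q_i = 0 with rivals' quantities fixed: 123 - 3q_i - (3/2)·Σ_{j≠i} q_j = 0.
With identical firms every q_j equals q_i, so Σ_{j≠i} q_j = 2q_i and 123 = 6q_i, giving q_i = 41/2.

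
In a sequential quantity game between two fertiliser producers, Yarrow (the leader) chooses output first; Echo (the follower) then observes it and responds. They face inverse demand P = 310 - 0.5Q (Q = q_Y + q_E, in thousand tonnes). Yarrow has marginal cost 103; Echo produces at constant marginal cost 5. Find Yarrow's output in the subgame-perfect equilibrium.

Solve by backward induction. Given q_Y, the follower Echo maximises π_E = (310 - (1/2)q_Y - (1/2)q_E)q_E - 5q_E.
Follower FOC: 305 - (1/2)q_Y - q_E = 0, so q_E(q_Y) = (305 - (1/2)q_Y).
The leader anticipates this reaction. Substituting into P = 310 - 0.5Q gives P = 315/2 - (1/4)q_Y, so π_Y = (315/2 - (1/4)q_Y)q_Y - 103q_Y.
The leader's first-order condition 109/2 - (1/2)q_Y = 0 yields q_Y = 109.
Then q_E = (305 - (1/2)·109) = 501/2.

109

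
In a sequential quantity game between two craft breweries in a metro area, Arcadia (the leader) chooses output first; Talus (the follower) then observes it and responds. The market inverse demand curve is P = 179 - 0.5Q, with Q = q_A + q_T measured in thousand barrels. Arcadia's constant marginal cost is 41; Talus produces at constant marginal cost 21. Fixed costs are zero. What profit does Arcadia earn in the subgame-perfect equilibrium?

Solve by backward induction. Given q_A, the follower Talus maximises π_T = (179 - (1/2)q_A - (1/2)q_T)q_T - 21q_T.
∂π_T/∂q_T = 158 - (1/2)q_A - q_T = 0 gives the reaction function q_T = (158 - (1/2)q_A).
Arcadia substitutes q_T(q_A) into its own profit: π_A = q_A(179 - (1/2)q_A - (158 - (1/2)q_A)/2) - 41q_A = (100 - (1/4)q_A)q_A - 41q_A.
Leader FOC: 59 - (1/2)q_A = 0, so q_A = 118.
Then q_T = (158 - (1/2)·118) = 99.
Price P = 179 - (1/2)·217 = 141/2.
Arcadia's profit: (141/2 - 41)·118 = 3481.

3481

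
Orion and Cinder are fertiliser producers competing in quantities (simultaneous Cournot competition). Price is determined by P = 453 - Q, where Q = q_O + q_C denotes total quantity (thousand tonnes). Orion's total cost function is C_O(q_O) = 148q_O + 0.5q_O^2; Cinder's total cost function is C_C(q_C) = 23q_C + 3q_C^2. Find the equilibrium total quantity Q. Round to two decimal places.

Orion's profit: π_O = (453 - Q)q_O - (148q_O + (1/2)q_O²). Setting ∂π_O/∂q_O = 0: 305 - 3q_O - (q_C) = 0.
Cinder's profit: π_C = (453 - Q)q_C - (23q_C + 3q_C²). Setting ∂π_C/∂q_C = 0: 430 - 8q_C - (q_O) = 0.
So q_O = (305 - q_C)/3 and q_C = (430 - q_O)/8.
Substituting one into the other gives q_O = 87.3913 and q_C = 985/23.
Total output Q = 87.3913 + 985/23 = 130.2174.

130.22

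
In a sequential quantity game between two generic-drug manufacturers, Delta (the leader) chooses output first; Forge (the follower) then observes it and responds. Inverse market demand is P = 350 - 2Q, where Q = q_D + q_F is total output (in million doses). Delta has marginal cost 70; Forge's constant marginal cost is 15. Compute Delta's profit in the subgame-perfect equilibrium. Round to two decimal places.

3164.06

Solve by backward induction. Given q_D, the follower Forge maximises π_F = (350 - 2q_D - 2q_F)q_F - 15q_F.
Follower FOC: 335 - 2q_D - 4q_F = 0, so q_F(q_D) = (335 - 2q_D)/4.
Delta substitutes q_F(q_D) into its own profit: π_D = q_D(350 - 2q_D - (335 - 2q_D)/2) - 70q_D = (365/2 - q_D)q_D - 70q_D.
Maximising: ∂π_D/∂q_D = 225/2 - 2q_D = 0, giving q_D = 225/4.
Then q_F = (335 - 2·(225/4))/4 = 445/8.
Price P = 350 - 2·(895/8) = 505/4.
Delta's profit: (505/4 - 70)·(225/4) = 3164.0625.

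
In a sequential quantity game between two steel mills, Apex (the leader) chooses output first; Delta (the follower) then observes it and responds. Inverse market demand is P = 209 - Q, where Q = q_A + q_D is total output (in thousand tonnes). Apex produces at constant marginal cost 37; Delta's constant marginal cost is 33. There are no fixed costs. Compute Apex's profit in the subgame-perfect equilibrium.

The follower Delta best-responds to any q_A: π_D = (209 - Q)q_D - 33q_D.
Setting the follower's marginal profit to zero, 176 - q_A - 2q_D = 0, i.e. q_D = (176 - q_A)/2.
The leader anticipates this reaction. Substituting into P = 209 - Q gives P = 121 - (1/2)q_A, so π_A = (121 - (1/2)q_A)q_A - 37q_A.
Leader FOC: 84 - q_A = 0, so q_A = 84.
Then q_D = (176 - 84)/2 = 46.
Price P = 209 - 130 = 79.
Apex's profit: (79 - 37)·84 = 3528.

3528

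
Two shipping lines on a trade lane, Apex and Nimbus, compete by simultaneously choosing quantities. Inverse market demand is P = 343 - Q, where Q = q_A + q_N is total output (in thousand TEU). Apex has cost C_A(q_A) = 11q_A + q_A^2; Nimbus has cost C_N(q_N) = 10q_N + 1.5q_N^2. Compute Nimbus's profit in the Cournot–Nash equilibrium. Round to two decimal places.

6925.21

Apex's profit: π_A = (343 - Q)q_A - (11q_A + q_A²). Setting ∂π_A/∂q_A = 0: 332 - 4q_A - (q_N) = 0.
Nimbus's profit: π_N = (343 - Q)q_N - (10q_N + (3/2)q_N²). Setting ∂π_N/∂q_N = 0: 333 - 5q_N - (q_A) = 0.
Best responses: q_A = (332 - q_N)/4, q_N = (333 - q_A)/5.
Solving the pair: q_A = 1327/19, q_N = 1000/19.
Price P = 343 - 122.4737 = 220.5263.
Nimbus's profit: 220.5263·(1000/19) - 10·(1000/19) - (3/2)(1000/19)² = 6925.2078.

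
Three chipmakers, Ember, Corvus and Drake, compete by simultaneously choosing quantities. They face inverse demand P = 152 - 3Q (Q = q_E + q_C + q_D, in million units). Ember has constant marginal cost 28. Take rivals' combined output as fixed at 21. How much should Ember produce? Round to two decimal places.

With rivals' combined output fixed at 21, Ember's profit is π_E = (152 - 3·21 - 3q_E)q_E - (28q_E) = (89 - 3q_E)q_E - (28q_E).
∂π_E/∂q_E = 61 - 6q_E = 0, so q_E = 61/6.

10.17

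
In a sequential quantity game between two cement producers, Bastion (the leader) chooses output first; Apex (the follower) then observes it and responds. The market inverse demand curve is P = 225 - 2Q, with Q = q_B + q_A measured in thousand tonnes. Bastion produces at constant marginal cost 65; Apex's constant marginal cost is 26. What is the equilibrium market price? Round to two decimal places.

Solve by backward induction. Given q_B, the follower Apex maximises π_A = (225 - 2q_B - 2q_A)q_A - 26q_A.
Follower FOC: 199 - 2q_B - 4q_A = 0, so q_A(q_B) = (199 - 2q_B)/4.
Bastion substitutes q_A(q_B) into its own profit: π_B = q_B(225 - 2q_B - (199 - 2q_B)/2) - 65q_B = (251/2 - q_B)q_B - 65q_B.
The leader's first-order condition 121/2 - 2q_B = 0 yields q_B = 121/4.
Then q_A = (199 - 2·(121/4))/4 = 277/8.
Total output Q = 519/8, so price P = 225 - 2·(519/8) = 381/4.

95.25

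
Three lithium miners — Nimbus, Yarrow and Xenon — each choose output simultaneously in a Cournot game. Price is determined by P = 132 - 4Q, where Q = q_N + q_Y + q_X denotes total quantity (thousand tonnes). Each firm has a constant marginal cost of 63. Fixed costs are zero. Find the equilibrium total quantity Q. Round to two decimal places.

12.94

Each firm earns π_i = (132 - 4Q)q_i - 63q_i.
Setting ∂π_i/∂q_i = 0 with rivals' quantities fixed: 69 - 8q_i - 4·Σ_{j≠i} q_j = 0.
By symmetry each firm produces the same amount; substituting Σ_{j≠i} q_j = 2q_i yields q_i = 69/16.
Total output Q = 69/16 + 69/16 + 69/16 = 207/16.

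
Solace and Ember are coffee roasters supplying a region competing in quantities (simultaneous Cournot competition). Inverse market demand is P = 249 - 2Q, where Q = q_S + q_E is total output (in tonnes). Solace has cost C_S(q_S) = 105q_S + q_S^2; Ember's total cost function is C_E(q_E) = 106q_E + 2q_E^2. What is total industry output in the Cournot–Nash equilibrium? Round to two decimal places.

Solace's profit: π_S = (249 - 2Q)q_S - (105q_S + q_S²). Setting ∂π_S/∂q_S = 0: 144 - 6q_S - 2(q_E) = 0.
Ember's profit: π_E = (249 - 2Q)q_E - (106q_E + 2q_E²). Setting ∂π_E/∂q_E = 0: 143 - 8q_E - 2(q_S) = 0.
So q_S = (144 - 2q_E)/6 and q_E = (143 - 2q_S)/8.
Solving the pair: q_S = 433/22, q_E = 285/22.
Total output Q = 433/22 + 285/22 = 359/11.

32.64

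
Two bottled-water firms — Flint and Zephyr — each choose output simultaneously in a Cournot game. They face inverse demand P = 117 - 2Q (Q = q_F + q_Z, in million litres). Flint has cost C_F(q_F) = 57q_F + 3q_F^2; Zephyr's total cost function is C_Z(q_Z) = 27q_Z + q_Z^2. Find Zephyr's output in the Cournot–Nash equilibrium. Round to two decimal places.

13.93

Flint's profit: π_F = (117 - 2Q)q_F - (57q_F + 3q_F²). Setting ∂π_F/∂q_F = 0: 60 - 10q_F - 2(q_Z) = 0.
Zephyr's profit: π_Z = (117 - 2Q)q_Z - (27q_Z + q_Z²). Setting ∂π_Z/∂q_Z = 0: 90 - 6q_Z - 2(q_F) = 0.
Rearranging gives the reaction functions q_F = (60 - 2q_Z)/10 and q_Z = (90 - 2q_F)/6.
Substituting one into the other gives q_F = 45/14 and q_Z = 195/14.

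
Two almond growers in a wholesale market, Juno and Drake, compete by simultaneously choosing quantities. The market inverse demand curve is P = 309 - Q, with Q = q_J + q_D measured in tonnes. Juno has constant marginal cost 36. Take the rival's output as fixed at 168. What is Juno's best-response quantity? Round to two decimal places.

With the rival's output fixed at 168, Juno's profit is π_J = (309 - 168 - q_J)q_J - (36q_J) = (141 - q_J)q_J - (36q_J).
∂π_J/∂q_J = 105 - 2q_J = 0, so q_J = 105/2.

52.50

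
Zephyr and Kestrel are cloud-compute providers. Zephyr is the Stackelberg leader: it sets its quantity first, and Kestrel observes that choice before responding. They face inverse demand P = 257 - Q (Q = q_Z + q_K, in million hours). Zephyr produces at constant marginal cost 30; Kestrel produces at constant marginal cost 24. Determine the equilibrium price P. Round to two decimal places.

The follower Kestrel best-responds to any q_Z: π_K = (257 - Q)q_K - 24q_K.
∂π_K/∂q_K = 233 - q_Z - 2q_K = 0 gives the reaction function q_K = (233 - q_Z)/2.
The leader anticipates this reaction. Substituting into P = 257 - Q gives P = 281/2 - (1/2)q_Z, so π_Z = (281/2 - (1/2)q_Z)q_Z - 30q_Z.
Maximising: ∂π_Z/∂q_Z = 221/2 - q_Z = 0, giving q_Z = 221/2.
Then q_K = (233 - 221/2)/2 = 245/4.
Total output Q = 687/4, so price P = 257 - 687/4 = 341/4.

85.25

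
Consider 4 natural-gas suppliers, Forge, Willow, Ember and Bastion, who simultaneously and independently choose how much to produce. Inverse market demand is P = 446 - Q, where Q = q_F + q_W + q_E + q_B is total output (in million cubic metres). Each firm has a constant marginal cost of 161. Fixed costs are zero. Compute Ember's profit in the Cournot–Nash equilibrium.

Each firm earns π_i = (446 - Q)q_i - 161q_i.
Setting ∂π_i/∂q_i = 0 with rivals' quantities fixed: 285 - 2q_i - Σ_{j≠i} q_j = 0.
With identical firms every q_j equals q_i, so Σ_{j≠i} q_j = 3q_i and 285 = 5q_i, giving q_i = 57.
Price P = 446 - 228 = 218.
Ember's profit: (218 - 161)·57 = 3249.

3249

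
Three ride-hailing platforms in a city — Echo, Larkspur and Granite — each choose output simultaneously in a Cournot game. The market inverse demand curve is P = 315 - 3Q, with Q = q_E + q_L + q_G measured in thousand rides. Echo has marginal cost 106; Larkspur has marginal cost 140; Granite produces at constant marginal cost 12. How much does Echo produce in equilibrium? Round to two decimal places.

12.42

Echo's profit: π_E = (315 - 3Q)q_E - (106q_E). Setting ∂π_E/∂q_E = 0: 209 - 6q_E - 3(q_L + q_G) = 0.
Larkspur's first-order condition: 175 - 6q_L - 3(q_E + q_G) = 0.
Granite's profit: π_G = (315 - 3Q)q_G - (12q_G). Setting ∂π_G/∂q_G = 0: 303 - 6q_G - 3(q_E + q_L) = 0.
Adding the 3 conditions: 687 − 6Q − 6Q = 0, i.e. Q = 229/4.
Back-substituting: q_E = (209 − 687/4)/3 = 149/12, q_L = (175 − 687/4)/3 = 13/12, q_G = (303 − 687/4)/3 = 175/4.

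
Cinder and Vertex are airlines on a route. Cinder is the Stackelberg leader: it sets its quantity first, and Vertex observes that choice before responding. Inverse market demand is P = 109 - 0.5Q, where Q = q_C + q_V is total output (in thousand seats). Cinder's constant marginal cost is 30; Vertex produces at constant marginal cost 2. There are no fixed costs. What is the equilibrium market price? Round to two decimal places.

Solve by backward induction. Given q_C, the follower Vertex maximises π_V = (109 - (1/2)q_C - (1/2)q_V)q_V - 2q_V.
∂π_V/∂q_V = 107 - (1/2)q_C - q_V = 0 gives the reaction function q_V = (107 - (1/2)q_C).
Cinder substitutes q_V(q_C) into its own profit: π_C = q_C(109 - (1/2)q_C - (107 - (1/2)q_C)/2) - 30q_C = (111/2 - (1/4)q_C)q_C - 30q_C.
Maximising: ∂π_C/∂q_C = 51/2 - (1/2)q_C = 0, giving q_C = 51.
Then q_V = (107 - (1/2)·51) = 163/2.
Total output Q = 265/2, so price P = 109 - (1/2)·(265/2) = 171/4.

42.75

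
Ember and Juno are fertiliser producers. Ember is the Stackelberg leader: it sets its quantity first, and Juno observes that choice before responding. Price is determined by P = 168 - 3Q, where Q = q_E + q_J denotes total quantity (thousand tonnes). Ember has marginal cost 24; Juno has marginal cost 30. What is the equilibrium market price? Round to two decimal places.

The follower Juno best-responds to any q_E: π_J = (168 - 3Q)q_J - 30q_J.
Follower FOC: 138 - 3q_E - 6q_J = 0, so q_J(q_E) = (138 - 3q_E)/6.
The leader anticipates this reaction. Substituting into P = 168 - 3Q gives P = 99 - (3/2)q_E, so π_E = (99 - (3/2)q_E)q_E - 24q_E.
Leader FOC: 75 - 3q_E = 0, so q_E = 25.
Then q_J = (138 - 3·25)/6 = 21/2.
Total output Q = 71/2, so price P = 168 - 3·(71/2) = 123/2.

61.50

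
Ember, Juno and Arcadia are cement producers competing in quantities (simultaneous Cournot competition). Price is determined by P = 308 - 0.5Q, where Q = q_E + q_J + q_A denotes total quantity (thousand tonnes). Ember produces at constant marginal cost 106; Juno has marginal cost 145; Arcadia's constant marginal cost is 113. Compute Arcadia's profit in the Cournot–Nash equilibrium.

6050

Ember's profit: π_E = (308 - 0.5Q)q_E - (106q_E). Setting ∂π_E/∂q_E = 0: 202 - q_E - (1/2)(q_J + q_A) = 0.
Juno's profit: π_J = (308 - 0.5Q)q_J - (145q_J). Setting ∂π_J/∂q_J = 0: 163 - q_J - (1/2)(q_E + q_A) = 0.
Arcadia's profit: π_A = (308 - 0.5Q)q_A - (113q_A). Setting ∂π_A/∂q_A = 0: 195 - q_A - (1/2)(q_E + q_J) = 0.
Adding the 3 first-order conditions: 560 − 2Q = 0, so Q = 280.
Back-substituting: q_E = (202 − 140)/(1/2) = 124, q_J = (163 − 140)/(1/2) = 46, q_A = (195 − 140)/(1/2) = 110.
Price P = 308 - (1/2)·280 = 168.
Arcadia's profit: (168 - 113)·110 = 6050.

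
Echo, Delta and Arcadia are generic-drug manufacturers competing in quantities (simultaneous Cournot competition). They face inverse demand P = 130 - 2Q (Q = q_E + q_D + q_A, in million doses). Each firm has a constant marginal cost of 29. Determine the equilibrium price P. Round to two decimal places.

A representative firm's profit is π_i = q_i(130 - 2Q) - 29q_i.
First-order condition (treating rivals' output as given): 101 - 4q_i - 2·Σ_{j≠i} q_j = 0.
With identical firms every q_j equals q_i, so Σ_{j≠i} q_j = 2q_i and 101 = 8q_i, giving q_i = 101/8.
Total output Q = 303/8, so price P = 130 - 2·(303/8) = 217/4.

54.25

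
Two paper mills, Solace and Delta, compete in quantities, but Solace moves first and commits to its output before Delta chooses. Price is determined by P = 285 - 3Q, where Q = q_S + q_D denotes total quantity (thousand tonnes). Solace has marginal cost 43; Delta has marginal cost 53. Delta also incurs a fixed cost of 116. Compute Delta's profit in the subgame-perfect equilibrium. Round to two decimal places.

The follower Delta best-responds to any q_S: π_D = (285 - 3Q)q_D - 53q_D.
∂π_D/∂q_D = 232 - 3q_S - 6q_D = 0 gives the reaction function q_D = (232 - 3q_S)/6.
Solace substitutes q_D(q_S) into its own profit: π_S = q_S(285 - 3q_S - (232 - 3q_S)/2) - 43q_S = (169 - (3/2)q_S)q_S - 43q_S.
The leader's first-order condition 126 - 3q_S = 0 yields q_S = 42.
Then q_D = (232 - 3·42)/6 = 53/3.
Price P = 285 - 3·(179/3) = 106.
Delta's profit: (106 - 53)·(53/3) - 116 = 820.3333.

820.33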